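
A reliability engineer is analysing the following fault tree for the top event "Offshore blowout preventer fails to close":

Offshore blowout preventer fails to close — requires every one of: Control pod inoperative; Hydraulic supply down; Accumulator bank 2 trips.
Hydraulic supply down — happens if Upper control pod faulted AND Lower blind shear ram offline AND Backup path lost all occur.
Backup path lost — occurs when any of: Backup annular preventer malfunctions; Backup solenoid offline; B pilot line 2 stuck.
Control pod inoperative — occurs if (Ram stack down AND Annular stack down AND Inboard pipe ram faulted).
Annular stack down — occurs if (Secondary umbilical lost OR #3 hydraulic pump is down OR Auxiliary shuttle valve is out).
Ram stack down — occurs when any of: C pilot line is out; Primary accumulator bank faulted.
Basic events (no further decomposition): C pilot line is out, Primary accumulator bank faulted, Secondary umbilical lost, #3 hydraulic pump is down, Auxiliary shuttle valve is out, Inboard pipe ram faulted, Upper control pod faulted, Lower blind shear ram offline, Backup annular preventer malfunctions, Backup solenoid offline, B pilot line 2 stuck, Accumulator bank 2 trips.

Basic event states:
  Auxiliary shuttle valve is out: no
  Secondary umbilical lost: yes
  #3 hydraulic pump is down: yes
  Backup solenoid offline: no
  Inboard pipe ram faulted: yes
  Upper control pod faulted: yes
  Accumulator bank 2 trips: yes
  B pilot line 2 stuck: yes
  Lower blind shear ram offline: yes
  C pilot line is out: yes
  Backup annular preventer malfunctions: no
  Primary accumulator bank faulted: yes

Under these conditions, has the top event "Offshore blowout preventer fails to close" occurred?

Ram stack down [OR]: C pilot line is out=occurs, Primary accumulator bank faulted=occurs → at least one input occurs → occurs.
Annular stack down [OR]: Secondary umbilical lost=occurs, #3 hydraulic pump is down=occurs, Auxiliary shuttle valve is out=not → at least one input occurs → occurs.
Control pod inoperative [AND]: Ram stack down=occurs, Annular stack down=occurs, Inboard pipe ram faulted=occurs → all inputs occur → occurs.
Backup path lost [OR]: Backup annular preventer malfunctions=not, Backup solenoid offline=not, B pilot line 2 stuck=occurs → at least one input occurs → occurs.
Hydraulic supply down [AND]: Upper control pod faulted=occurs, Lower blind shear ram offline=occurs, Backup path lost=occurs → all inputs occur → occurs.
Offshore blowout preventer fails to close [AND]: Control pod inoperative=occurs, Hydraulic supply down=occurs, Accumulator bank 2 trips=occurs → all inputs occur → occurs.

Yes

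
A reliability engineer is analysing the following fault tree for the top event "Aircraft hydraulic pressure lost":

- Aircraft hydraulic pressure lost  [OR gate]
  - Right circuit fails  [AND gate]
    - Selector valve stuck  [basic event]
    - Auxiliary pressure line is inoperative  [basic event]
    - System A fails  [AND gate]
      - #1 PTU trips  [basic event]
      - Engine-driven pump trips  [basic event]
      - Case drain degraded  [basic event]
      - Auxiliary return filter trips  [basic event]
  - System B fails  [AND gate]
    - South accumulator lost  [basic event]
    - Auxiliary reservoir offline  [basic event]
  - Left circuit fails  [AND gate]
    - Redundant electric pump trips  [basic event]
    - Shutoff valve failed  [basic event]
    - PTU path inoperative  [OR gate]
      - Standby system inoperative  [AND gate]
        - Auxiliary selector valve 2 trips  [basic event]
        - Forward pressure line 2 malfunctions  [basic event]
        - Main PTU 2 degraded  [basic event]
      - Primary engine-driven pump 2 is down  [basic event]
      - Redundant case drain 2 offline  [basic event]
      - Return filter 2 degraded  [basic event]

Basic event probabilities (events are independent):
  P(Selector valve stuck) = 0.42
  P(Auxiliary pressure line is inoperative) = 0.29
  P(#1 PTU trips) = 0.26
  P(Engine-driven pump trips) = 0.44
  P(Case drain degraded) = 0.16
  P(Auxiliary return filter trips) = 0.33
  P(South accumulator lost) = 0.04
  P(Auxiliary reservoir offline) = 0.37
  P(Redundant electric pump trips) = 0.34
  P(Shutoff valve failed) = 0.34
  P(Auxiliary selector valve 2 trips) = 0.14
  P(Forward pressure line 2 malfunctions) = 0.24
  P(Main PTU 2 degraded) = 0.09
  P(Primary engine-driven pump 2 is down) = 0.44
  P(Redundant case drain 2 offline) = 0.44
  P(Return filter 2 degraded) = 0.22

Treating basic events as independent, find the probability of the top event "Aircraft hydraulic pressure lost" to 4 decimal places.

P(System A fails) [AND] = 0.26 × 0.44 × 0.16 × 0.33 = 0.006040
P(Right circuit fails) [AND] = 0.42 × 0.29 × 0.006040 = 0.000736
P(System B fails) [AND] = 0.04 × 0.37 = 0.014800
P(Standby system inoperative) [AND] = 0.14 × 0.24 × 0.09 = 0.003024
P(PTU path inoperative) [OR] = 1 − (1−0.003024) × (1−0.44) × (1−0.44) × (1−0.22) = 0.756132
P(Left circuit fails) [AND] = 0.34 × 0.34 × 0.756132 = 0.087409
P(Aircraft hydraulic pressure lost) [OR] = 1 − (1−0.000736) × (1−0.014800) × (1−0.087409) = 0.101577
Rounded to 4 decimal places: P(Aircraft hydraulic pressure lost) ≈ 0.1016.

0.1016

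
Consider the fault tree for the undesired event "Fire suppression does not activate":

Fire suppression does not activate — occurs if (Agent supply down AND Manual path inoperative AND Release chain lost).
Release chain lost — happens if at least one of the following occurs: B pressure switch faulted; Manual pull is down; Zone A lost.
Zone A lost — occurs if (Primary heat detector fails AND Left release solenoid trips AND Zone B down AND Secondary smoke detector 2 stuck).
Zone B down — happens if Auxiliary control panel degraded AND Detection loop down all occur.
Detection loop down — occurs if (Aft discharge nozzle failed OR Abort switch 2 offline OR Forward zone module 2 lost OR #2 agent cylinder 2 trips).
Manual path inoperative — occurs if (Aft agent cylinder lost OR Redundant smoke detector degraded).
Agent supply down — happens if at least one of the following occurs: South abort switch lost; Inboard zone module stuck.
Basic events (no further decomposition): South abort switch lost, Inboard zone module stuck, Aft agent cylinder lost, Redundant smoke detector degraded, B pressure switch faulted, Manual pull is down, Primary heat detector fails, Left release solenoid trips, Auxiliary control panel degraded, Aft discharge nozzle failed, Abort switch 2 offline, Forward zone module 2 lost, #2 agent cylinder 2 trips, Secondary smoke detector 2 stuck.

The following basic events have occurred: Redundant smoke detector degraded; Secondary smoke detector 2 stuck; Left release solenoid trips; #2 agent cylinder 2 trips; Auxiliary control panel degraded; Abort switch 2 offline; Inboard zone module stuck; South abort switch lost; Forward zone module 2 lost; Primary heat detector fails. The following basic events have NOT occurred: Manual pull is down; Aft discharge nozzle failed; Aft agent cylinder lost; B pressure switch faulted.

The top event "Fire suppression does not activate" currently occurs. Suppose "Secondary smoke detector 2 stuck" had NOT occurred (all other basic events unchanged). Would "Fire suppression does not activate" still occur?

No

Counterfactual: set "Secondary smoke detector 2 stuck" to not occurred.
Agent supply down [OR]: South abort switch lost=occurs, Inboard zone module stuck=occurs → at least one input occurs → occurs.
Manual path inoperative [OR]: Aft agent cylinder lost=not, Redundant smoke detector degraded=occurs → at least one input occurs → occurs.
Detection loop down [OR]: Aft discharge nozzle failed=not, Abort switch 2 offline=occurs, Forward zone module 2 lost=occurs, #2 agent cylinder 2 trips=occurs → at least one input occurs → occurs.
Zone B down [AND]: Auxiliary control panel degraded=occurs, Detection loop down=occurs → all inputs occur → occurs.
Zone A lost [AND]: Primary heat detector fails=occurs, Left release solenoid trips=occurs, Zone B down=occurs, Secondary smoke detector 2 stuck=not → not all inputs occur → does not occur.
Release chain lost [OR]: B pressure switch faulted=not, Manual pull is down=not, Zone A lost=not → no input occurs → does not occur.
Fire suppression does not activate [AND]: Agent supply down=occurs, Manual path inoperative=occurs, Release chain lost=not → not all inputs occur → does not occur.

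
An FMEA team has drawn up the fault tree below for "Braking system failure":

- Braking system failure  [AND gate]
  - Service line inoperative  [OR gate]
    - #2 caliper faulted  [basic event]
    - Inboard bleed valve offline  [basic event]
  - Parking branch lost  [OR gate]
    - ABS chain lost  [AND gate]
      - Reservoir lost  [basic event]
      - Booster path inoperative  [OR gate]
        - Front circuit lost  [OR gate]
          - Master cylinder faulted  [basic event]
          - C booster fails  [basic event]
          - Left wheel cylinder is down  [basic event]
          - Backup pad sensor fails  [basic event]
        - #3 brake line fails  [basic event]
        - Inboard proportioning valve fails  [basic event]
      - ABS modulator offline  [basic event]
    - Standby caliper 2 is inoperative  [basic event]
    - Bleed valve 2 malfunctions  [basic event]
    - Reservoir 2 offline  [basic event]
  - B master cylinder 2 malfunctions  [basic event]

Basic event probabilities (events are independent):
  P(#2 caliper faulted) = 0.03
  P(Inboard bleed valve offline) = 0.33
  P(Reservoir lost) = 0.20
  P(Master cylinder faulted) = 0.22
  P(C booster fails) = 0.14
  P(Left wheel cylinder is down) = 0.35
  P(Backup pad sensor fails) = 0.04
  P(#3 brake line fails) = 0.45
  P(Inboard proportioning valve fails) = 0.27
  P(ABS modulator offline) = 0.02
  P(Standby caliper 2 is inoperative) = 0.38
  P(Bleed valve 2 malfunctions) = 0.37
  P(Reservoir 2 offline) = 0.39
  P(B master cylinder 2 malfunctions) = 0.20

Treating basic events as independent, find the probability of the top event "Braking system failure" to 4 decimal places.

P(Service line inoperative) [OR] = 1 − (1−0.03) × (1−0.33) = 0.350100
P(Front circuit lost) [OR] = 1 − (1−0.22) × (1−0.14) × (1−0.35) × (1−0.04) = 0.581421
P(Booster path inoperative) [OR] = 1 − (1−0.581421) × (1−0.45) × (1−0.27) = 0.831941
P(ABS chain lost) [AND] = 0.20 × 0.831941 × 0.02 = 0.003328
P(Parking branch lost) [OR] = 1 − (1−0.003328) × (1−0.38) × (1−0.37) × (1−0.39) = 0.762527
P(Braking system failure) [AND] = 0.350100 × 0.762527 × 0.20 = 0.053392
Rounded to 4 decimal places: P(Braking system failure) ≈ 0.0534.

0.0534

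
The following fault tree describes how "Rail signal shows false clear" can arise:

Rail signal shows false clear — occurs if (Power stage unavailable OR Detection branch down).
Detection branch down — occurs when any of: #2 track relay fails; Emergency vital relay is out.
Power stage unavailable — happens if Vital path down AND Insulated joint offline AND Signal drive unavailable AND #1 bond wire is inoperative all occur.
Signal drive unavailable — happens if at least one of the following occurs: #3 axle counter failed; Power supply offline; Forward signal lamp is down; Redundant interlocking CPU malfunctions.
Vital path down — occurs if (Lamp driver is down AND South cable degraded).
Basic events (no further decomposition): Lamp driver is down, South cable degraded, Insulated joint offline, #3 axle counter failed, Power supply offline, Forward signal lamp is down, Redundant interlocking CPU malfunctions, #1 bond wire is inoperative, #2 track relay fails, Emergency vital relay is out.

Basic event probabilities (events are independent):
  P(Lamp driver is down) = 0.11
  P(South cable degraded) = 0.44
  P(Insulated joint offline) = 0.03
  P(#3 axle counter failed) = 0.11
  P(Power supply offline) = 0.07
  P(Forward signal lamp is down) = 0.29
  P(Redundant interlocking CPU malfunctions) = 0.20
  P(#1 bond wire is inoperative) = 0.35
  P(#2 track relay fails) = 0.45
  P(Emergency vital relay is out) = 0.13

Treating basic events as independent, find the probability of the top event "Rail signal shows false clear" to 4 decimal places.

P(Vital path down) [AND] = 0.11 × 0.44 = 0.048400
P(Signal drive unavailable) [OR] = 1 − (1−0.11) × (1−0.07) × (1−0.29) × (1−0.20) = 0.529866
P(Power stage unavailable) [AND] = 0.048400 × 0.03 × 0.529866 × 0.35 = 0.000269
P(Detection branch down) [OR] = 1 − (1−0.45) × (1−0.13) = 0.521500
P(Rail signal shows false clear) [OR] = 1 − (1−0.000269) × (1−0.521500) = 0.521629
Rounded to 4 decimal places: P(Rail signal shows false clear) ≈ 0.5216.

0.5216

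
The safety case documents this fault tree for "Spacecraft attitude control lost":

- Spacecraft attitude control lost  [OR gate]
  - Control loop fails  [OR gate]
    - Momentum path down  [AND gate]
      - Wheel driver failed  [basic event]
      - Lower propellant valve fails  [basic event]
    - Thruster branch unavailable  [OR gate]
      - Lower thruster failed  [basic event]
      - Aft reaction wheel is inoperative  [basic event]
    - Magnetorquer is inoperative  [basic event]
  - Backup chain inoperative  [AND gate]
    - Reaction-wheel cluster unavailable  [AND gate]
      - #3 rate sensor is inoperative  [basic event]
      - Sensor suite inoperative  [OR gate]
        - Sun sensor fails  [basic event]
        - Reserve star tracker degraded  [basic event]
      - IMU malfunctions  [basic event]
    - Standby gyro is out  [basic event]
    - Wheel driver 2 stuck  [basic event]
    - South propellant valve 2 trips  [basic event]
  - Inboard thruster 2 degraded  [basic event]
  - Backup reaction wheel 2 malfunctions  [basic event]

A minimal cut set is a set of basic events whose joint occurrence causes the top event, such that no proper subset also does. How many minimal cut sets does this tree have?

8

Momentum path down [AND]: one cut set from each child combined → 1 × 1 = 1 cut set(s).
Thruster branch unavailable [OR]: union of children's cut sets → 2 cut set(s).
Control loop fails [OR]: union of children's cut sets → 4 cut set(s).
Sensor suite inoperative [OR]: union of children's cut sets → 2 cut set(s).
Reaction-wheel cluster unavailable [AND]: one cut set from each child combined → 1 × 2 × 1 = 2 cut set(s).
Backup chain inoperative [AND]: one cut set from each child combined → 2 × 1 × 1 × 1 = 2 cut set(s).
Spacecraft attitude control lost [OR]: union of children's cut sets → 8 cut set(s).
Minimal cut sets: {Lower propellant valve fails, Wheel driver failed}; {Lower thruster failed}; {Aft reaction wheel is inoperative}; {Magnetorquer is inoperative}; {#3 rate sensor is inoperative, IMU malfunctions, South propellant valve 2 trips, Standby gyro is out, Sun sensor fails, Wheel driver 2 stuck}; {#3 rate sensor is inoperative, IMU malfunctions, Reserve star tracker degraded, South propellant valve 2 trips, Standby gyro is out, Wheel driver 2 stuck}; {Inboard thruster 2 degraded}; {Backup reaction wheel 2 malfunctions}.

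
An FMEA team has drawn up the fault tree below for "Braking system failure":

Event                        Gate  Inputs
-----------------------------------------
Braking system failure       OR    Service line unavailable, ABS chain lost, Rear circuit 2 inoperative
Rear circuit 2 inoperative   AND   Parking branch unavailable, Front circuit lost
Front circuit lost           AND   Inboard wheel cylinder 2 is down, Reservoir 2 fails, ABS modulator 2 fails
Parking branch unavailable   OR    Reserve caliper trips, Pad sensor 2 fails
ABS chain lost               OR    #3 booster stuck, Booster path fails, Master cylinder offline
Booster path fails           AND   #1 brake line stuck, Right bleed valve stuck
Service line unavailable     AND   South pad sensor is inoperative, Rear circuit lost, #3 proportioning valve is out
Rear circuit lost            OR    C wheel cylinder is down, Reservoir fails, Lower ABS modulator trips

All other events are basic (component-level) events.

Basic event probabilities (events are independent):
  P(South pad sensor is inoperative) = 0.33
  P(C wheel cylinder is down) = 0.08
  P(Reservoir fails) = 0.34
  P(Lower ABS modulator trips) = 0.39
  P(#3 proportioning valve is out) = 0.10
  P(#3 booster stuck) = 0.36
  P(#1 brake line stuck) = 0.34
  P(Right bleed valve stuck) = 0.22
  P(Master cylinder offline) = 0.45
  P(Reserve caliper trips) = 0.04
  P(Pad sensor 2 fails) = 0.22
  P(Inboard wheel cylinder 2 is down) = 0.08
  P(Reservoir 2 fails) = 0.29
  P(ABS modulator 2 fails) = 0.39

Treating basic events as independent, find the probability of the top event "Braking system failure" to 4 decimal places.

0.6818

P(Rear circuit lost) [OR] = 1 − (1−0.08) × (1−0.34) × (1−0.39) = 0.629608
P(Service line unavailable) [AND] = 0.33 × 0.629608 × 0.10 = 0.020777
P(Booster path fails) [AND] = 0.34 × 0.22 = 0.074800
P(ABS chain lost) [OR] = 1 − (1−0.36) × (1−0.074800) × (1−0.45) = 0.674330
P(Parking branch unavailable) [OR] = 1 − (1−0.04) × (1−0.22) = 0.251200
P(Front circuit lost) [AND] = 0.08 × 0.29 × 0.39 = 0.009048
P(Rear circuit 2 inoperative) [AND] = 0.251200 × 0.009048 = 0.002273
P(Braking system failure) [OR] = 1 − (1−0.020777) × (1−0.674330) × (1−0.002273) = 0.681821
Rounded to 4 decimal places: P(Braking system failure) ≈ 0.6818.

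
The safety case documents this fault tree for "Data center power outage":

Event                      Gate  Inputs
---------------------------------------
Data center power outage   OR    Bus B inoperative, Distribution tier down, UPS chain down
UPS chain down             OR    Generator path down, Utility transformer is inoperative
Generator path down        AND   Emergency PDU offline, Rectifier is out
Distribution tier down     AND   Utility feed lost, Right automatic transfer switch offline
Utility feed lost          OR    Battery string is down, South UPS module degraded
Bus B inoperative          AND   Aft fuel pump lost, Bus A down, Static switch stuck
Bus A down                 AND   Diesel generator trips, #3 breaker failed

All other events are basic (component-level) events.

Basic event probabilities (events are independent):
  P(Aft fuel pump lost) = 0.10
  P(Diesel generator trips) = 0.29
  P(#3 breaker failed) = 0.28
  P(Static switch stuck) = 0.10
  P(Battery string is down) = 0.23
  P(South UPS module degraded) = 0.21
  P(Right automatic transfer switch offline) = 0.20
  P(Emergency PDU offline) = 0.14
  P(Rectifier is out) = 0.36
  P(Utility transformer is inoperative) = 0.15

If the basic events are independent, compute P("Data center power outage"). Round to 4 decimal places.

P(Bus A down) [AND] = 0.29 × 0.28 = 0.081200
P(Bus B inoperative) [AND] = 0.10 × 0.081200 × 0.10 = 0.000812
P(Utility feed lost) [OR] = 1 − (1−0.23) × (1−0.21) = 0.391700
P(Distribution tier down) [AND] = 0.391700 × 0.20 = 0.078340
P(Generator path down) [AND] = 0.14 × 0.36 = 0.050400
P(UPS chain down) [OR] = 1 − (1−0.050400) × (1−0.15) = 0.192840
P(Data center power outage) [OR] = 1 − (1−0.000812) × (1−0.078340) × (1−0.192840) = 0.256677
Rounded to 4 decimal places: P(Data center power outage) ≈ 0.2567.

0.2567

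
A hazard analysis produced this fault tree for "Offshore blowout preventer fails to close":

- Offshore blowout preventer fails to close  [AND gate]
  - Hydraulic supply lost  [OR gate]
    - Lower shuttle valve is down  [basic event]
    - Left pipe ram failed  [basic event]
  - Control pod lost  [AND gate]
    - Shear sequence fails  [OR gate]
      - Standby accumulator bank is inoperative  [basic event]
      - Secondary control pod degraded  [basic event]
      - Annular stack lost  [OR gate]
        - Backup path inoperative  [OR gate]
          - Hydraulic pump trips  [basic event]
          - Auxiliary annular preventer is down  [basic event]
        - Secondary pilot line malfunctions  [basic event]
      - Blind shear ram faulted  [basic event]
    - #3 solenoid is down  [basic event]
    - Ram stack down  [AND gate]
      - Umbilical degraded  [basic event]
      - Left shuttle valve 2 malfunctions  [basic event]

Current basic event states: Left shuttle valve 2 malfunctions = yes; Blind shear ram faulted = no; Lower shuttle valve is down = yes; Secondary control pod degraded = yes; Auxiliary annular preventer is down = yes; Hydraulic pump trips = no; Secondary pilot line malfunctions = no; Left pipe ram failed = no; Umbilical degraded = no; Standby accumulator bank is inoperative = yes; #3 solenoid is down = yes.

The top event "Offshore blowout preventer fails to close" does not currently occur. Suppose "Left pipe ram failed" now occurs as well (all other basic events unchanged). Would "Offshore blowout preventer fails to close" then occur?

No

Counterfactual: set "Left pipe ram failed" to occurred.
Hydraulic supply lost [OR]: Lower shuttle valve is down=occurs, Left pipe ram failed=occurs → at least one input occurs → occurs.
Backup path inoperative [OR]: Hydraulic pump trips=not, Auxiliary annular preventer is down=occurs → at least one input occurs → occurs.
Annular stack lost [OR]: Backup path inoperative=occurs, Secondary pilot line malfunctions=not → at least one input occurs → occurs.
Shear sequence fails [OR]: Standby accumulator bank is inoperative=occurs, Secondary control pod degraded=occurs, Annular stack lost=occurs, Blind shear ram faulted=not → at least one input occurs → occurs.
Ram stack down [AND]: Umbilical degraded=not, Left shuttle valve 2 malfunctions=occurs → not all inputs occur → does not occur.
Control pod lost [AND]: Shear sequence fails=occurs, #3 solenoid is down=occurs, Ram stack down=not → not all inputs occur → does not occur.
Offshore blowout preventer fails to close [AND]: Hydraulic supply lost=occurs, Control pod lost=not → not all inputs occur → does not occur.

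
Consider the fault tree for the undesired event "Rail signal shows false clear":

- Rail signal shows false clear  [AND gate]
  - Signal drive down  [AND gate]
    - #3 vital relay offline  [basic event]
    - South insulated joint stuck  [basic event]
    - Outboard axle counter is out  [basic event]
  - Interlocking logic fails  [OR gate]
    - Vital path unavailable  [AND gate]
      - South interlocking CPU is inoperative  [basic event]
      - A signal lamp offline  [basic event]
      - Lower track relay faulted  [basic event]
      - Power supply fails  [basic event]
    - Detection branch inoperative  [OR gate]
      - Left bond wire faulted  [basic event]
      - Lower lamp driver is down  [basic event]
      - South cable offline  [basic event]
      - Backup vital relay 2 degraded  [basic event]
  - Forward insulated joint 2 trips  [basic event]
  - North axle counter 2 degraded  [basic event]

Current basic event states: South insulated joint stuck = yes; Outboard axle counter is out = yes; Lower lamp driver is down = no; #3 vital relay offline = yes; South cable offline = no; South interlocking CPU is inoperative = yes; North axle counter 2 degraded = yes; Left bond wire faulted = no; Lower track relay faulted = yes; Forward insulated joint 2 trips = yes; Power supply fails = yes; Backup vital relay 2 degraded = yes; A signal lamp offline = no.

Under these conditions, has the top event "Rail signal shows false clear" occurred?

Signal drive down [AND]: #3 vital relay offline=occurs, South insulated joint stuck=occurs, Outboard axle counter is out=occurs → all inputs occur → occurs.
Vital path unavailable [AND]: South interlocking CPU is inoperative=occurs, A signal lamp offline=not, Lower track relay faulted=occurs, Power supply fails=occurs → not all inputs occur → does not occur.
Detection branch inoperative [OR]: Left bond wire faulted=not, Lower lamp driver is down=not, South cable offline=not, Backup vital relay 2 degraded=occurs → at least one input occurs → occurs.
Interlocking logic fails [OR]: Vital path unavailable=not, Detection branch inoperative=occurs → at least one input occurs → occurs.
Rail signal shows false clear [AND]: Signal drive down=occurs, Interlocking logic fails=occurs, Forward insulated joint 2 trips=occurs, North axle counter 2 degraded=occurs → all inputs occur → occurs.

Yes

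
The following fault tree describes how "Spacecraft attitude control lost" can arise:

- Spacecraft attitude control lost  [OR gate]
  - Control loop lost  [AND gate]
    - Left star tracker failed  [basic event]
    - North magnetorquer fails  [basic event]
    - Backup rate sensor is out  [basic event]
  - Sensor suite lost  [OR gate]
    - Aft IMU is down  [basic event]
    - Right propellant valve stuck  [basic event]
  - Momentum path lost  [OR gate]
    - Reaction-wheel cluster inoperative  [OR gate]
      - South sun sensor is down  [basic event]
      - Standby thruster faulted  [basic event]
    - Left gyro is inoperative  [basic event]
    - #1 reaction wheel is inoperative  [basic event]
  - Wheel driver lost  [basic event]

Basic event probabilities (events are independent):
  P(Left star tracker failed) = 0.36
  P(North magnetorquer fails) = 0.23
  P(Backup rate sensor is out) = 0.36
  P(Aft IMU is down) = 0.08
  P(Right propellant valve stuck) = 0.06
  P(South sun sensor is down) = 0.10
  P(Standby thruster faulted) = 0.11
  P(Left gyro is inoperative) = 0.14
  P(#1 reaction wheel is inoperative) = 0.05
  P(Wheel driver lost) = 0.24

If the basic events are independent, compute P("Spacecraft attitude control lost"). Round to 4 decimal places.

0.5827

P(Control loop lost) [AND] = 0.36 × 0.23 × 0.36 = 0.029808
P(Sensor suite lost) [OR] = 1 − (1−0.08) × (1−0.06) = 0.135200
P(Reaction-wheel cluster inoperative) [OR] = 1 − (1−0.10) × (1−0.11) = 0.199000
P(Momentum path lost) [OR] = 1 − (1−0.199000) × (1−0.14) × (1−0.05) = 0.345583
P(Spacecraft attitude control lost) [OR] = 1 − (1−0.029808) × (1−0.135200) × (1−0.345583) × (1−0.24) = 0.582707
Rounded to 4 decimal places: P(Spacecraft attitude control lost) ≈ 0.5827.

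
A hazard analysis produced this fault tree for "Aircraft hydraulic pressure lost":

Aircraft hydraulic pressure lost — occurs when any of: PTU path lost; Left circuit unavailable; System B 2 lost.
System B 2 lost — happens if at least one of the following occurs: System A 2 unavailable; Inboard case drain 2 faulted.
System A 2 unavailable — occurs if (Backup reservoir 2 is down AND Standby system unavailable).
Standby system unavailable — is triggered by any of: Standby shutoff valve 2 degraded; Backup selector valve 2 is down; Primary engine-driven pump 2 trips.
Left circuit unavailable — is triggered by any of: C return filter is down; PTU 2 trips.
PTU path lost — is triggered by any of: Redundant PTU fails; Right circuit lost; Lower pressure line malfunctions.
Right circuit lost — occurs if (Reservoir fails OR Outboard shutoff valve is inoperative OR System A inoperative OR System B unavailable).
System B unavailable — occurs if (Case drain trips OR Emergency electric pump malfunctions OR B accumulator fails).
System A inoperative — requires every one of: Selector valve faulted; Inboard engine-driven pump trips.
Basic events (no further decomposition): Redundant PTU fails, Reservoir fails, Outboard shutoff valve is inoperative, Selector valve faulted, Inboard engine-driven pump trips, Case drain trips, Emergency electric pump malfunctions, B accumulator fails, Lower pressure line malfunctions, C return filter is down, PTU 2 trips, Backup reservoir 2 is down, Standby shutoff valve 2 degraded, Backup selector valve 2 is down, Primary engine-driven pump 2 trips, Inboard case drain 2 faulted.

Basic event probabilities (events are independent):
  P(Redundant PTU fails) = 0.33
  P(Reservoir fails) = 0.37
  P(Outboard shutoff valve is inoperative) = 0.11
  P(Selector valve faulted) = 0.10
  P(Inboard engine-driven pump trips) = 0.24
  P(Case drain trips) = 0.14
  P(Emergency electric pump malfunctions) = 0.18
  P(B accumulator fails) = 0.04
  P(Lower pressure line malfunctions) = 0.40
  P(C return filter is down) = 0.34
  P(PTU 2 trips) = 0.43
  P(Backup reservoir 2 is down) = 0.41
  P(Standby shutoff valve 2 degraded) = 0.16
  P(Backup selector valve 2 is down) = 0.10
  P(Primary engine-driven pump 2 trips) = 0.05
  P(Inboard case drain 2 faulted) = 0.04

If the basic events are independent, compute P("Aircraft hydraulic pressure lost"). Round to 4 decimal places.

0.9524

P(System A inoperative) [AND] = 0.10 × 0.24 = 0.024000
P(System B unavailable) [OR] = 1 − (1−0.14) × (1−0.18) × (1−0.04) = 0.323008
P(Right circuit lost) [OR] = 1 − (1−0.37) × (1−0.11) × (1−0.024000) × (1−0.323008) = 0.629521
P(PTU path lost) [OR] = 1 − (1−0.33) × (1−0.629521) × (1−0.40) = 0.851067
P(Left circuit unavailable) [OR] = 1 − (1−0.34) × (1−0.43) = 0.623800
P(Standby system unavailable) [OR] = 1 − (1−0.16) × (1−0.10) × (1−0.05) = 0.281800
P(System A 2 unavailable) [AND] = 0.41 × 0.281800 = 0.115538
P(System B 2 lost) [OR] = 1 − (1−0.115538) × (1−0.04) = 0.150916
P(Aircraft hydraulic pressure lost) [OR] = 1 − (1−0.851067) × (1−0.623800) × (1−0.150916) = 0.952427
Rounded to 4 decimal places: P(Aircraft hydraulic pressure lost) ≈ 0.9524.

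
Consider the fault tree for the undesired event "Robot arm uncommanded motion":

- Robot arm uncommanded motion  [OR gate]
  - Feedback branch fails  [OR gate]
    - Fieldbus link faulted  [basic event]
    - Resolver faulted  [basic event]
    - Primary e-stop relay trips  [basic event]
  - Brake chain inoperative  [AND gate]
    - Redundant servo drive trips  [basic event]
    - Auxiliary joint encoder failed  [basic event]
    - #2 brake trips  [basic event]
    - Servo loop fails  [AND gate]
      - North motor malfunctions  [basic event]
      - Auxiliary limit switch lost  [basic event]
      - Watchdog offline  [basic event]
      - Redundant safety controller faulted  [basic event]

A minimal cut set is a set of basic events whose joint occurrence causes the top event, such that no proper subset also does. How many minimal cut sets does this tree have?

Feedback branch fails [OR]: union of children's cut sets → 3 cut set(s).
Servo loop fails [AND]: one cut set from each child combined → 1 × 1 × 1 × 1 = 1 cut set(s).
Brake chain inoperative [AND]: one cut set from each child combined → 1 × 1 × 1 × 1 = 1 cut set(s).
Robot arm uncommanded motion [OR]: union of children's cut sets → 4 cut set(s).
Minimal cut sets: {Fieldbus link faulted}; {Resolver faulted}; {Primary e-stop relay trips}; {#2 brake trips, Auxiliary joint encoder failed, Auxiliary limit switch lost, North motor malfunctions, Redundant safety controller faulted, Redundant servo drive trips, Watchdog offline}.

4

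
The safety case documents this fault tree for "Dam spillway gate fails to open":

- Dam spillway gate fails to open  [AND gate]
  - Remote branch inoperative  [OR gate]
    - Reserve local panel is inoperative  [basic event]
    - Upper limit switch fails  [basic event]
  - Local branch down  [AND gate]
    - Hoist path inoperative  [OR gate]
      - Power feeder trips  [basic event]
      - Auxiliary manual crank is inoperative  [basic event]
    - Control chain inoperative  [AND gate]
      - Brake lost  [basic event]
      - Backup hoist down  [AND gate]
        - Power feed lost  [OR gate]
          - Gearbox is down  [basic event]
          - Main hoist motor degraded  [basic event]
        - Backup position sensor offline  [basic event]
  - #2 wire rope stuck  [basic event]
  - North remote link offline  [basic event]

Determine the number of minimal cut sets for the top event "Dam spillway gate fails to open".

8

Remote branch inoperative [OR]: union of children's cut sets → 2 cut set(s).
Hoist path inoperative [OR]: union of children's cut sets → 2 cut set(s).
Power feed lost [OR]: union of children's cut sets → 2 cut set(s).
Backup hoist down [AND]: one cut set from each child combined → 2 × 1 = 2 cut set(s).
Control chain inoperative [AND]: one cut set from each child combined → 1 × 2 = 2 cut set(s).
Local branch down [AND]: one cut set from each child combined → 2 × 2 = 4 cut set(s).
Dam spillway gate fails to open [AND]: one cut set from each child combined → 2 × 4 × 1 × 1 = 8 cut set(s).
Minimal cut sets: {#2 wire rope stuck, Backup position sensor offline, Brake lost, Gearbox is down, North remote link offline, Power feeder trips, Reserve local panel is inoperative}; {#2 wire rope stuck, Backup position sensor offline, Brake lost, Main hoist motor degraded, North remote link offline, Power feeder trips, Reserve local panel is inoperative}; {#2 wire rope stuck, Auxiliary manual crank is inoperative, Backup position sensor offline, Brake lost, Gearbox is down, North remote link offline, Reserve local panel is inoperative}; {#2 wire rope stuck, Auxiliary manual crank is inoperative, Backup position sensor offline, Brake lost, Main hoist motor degraded, North remote link offline, Reserve local panel is inoperative}; {#2 wire rope stuck, Backup position sensor offline, Brake lost, Gearbox is down, North remote link offline, Power feeder trips, Upper limit switch fails}; {#2 wire rope stuck, Backup position sensor offline, Brake lost, Main hoist motor degraded, North remote link offline, Power feeder trips, Upper limit switch fails}; {#2 wire rope stuck, Auxiliary manual crank is inoperative, Backup position sensor offline, Brake lost, Gearbox is down, North remote link offline, Upper limit switch fails}; {#2 wire rope stuck, Auxiliary manual crank is inoperative, Backup position sensor offline, Brake lost, Main hoist motor degraded, North remote link offline, Upper limit switch fails}.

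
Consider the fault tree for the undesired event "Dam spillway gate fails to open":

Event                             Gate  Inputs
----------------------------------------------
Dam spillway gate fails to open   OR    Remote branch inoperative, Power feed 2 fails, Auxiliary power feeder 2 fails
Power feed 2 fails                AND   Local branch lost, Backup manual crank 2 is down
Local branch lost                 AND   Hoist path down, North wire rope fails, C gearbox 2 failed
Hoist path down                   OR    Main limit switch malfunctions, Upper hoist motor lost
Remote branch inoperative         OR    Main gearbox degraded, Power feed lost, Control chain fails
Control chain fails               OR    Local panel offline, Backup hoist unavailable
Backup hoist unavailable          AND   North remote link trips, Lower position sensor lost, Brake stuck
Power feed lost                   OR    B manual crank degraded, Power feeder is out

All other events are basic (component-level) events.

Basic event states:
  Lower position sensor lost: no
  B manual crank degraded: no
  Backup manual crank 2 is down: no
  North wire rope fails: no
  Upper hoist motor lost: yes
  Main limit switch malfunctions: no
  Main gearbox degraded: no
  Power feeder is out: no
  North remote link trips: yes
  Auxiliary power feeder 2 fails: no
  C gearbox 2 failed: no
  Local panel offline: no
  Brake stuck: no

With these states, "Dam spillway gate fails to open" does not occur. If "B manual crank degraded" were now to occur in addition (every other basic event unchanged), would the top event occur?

Counterfactual: set "B manual crank degraded" to occurred.
Power feed lost [OR]: B manual crank degraded=occurs, Power feeder is out=not → at least one input occurs → occurs.
Backup hoist unavailable [AND]: North remote link trips=occurs, Lower position sensor lost=not, Brake stuck=not → not all inputs occur → does not occur.
Control chain fails [OR]: Local panel offline=not, Backup hoist unavailable=not → no input occurs → does not occur.
Remote branch inoperative [OR]: Main gearbox degraded=not, Power feed lost=occurs, Control chain fails=not → at least one input occurs → occurs.
Hoist path down [OR]: Main limit switch malfunctions=not, Upper hoist motor lost=occurs → at least one input occurs → occurs.
Local branch lost [AND]: Hoist path down=occurs, North wire rope fails=not, C gearbox 2 failed=not → not all inputs occur → does not occur.
Power feed 2 fails [AND]: Local branch lost=not, Backup manual crank 2 is down=not → not all inputs occur → does not occur.
Dam spillway gate fails to open [OR]: Remote branch inoperative=occurs, Power feed 2 fails=not, Auxiliary power feeder 2 fails=not → at least one input occurs → occurs.

Yes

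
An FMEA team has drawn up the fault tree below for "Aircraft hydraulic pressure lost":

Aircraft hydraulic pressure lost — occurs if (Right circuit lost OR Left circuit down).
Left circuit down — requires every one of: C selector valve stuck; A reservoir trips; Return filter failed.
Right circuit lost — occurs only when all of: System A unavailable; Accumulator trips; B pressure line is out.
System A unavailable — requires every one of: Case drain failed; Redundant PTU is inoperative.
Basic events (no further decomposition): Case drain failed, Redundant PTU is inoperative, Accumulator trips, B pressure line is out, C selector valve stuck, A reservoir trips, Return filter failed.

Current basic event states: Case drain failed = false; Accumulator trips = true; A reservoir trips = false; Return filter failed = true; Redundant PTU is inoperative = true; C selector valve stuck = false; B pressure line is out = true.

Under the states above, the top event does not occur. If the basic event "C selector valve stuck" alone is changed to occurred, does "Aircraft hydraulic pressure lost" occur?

Counterfactual: set "C selector valve stuck" to occurred.
System A unavailable [AND]: Case drain failed=not, Redundant PTU is inoperative=occurs → not all inputs occur → does not occur.
Right circuit lost [AND]: System A unavailable=not, Accumulator trips=occurs, B pressure line is out=occurs → not all inputs occur → does not occur.
Left circuit down [AND]: C selector valve stuck=occurs, A reservoir trips=not, Return filter failed=occurs → not all inputs occur → does not occur.
Aircraft hydraulic pressure lost [OR]: Right circuit lost=not, Left circuit down=not → no input occurs → does not occur.

No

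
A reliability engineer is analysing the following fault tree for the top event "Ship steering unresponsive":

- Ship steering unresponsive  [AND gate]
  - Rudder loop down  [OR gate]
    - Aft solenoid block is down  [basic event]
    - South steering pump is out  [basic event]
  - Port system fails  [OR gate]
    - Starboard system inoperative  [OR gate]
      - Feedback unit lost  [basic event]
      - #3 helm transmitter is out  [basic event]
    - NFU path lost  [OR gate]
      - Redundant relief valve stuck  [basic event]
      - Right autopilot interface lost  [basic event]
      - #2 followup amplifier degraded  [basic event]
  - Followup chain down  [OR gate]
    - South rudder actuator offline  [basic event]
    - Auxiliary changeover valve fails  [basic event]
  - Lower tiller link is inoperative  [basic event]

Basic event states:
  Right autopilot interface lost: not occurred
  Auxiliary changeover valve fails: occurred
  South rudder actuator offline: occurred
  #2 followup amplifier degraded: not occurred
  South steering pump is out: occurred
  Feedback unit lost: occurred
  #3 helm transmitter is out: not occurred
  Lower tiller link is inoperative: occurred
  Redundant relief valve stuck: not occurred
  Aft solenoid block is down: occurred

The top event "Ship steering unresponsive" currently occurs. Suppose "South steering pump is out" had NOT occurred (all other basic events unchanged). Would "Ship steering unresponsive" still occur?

Yes

Counterfactual: set "South steering pump is out" to not occurred.
Rudder loop down [OR]: Aft solenoid block is down=occurs, South steering pump is out=not → at least one input occurs → occurs.
Starboard system inoperative [OR]: Feedback unit lost=occurs, #3 helm transmitter is out=not → at least one input occurs → occurs.
NFU path lost [OR]: Redundant relief valve stuck=not, Right autopilot interface lost=not, #2 followup amplifier degraded=not → no input occurs → does not occur.
Port system fails [OR]: Starboard system inoperative=occurs, NFU path lost=not → at least one input occurs → occurs.
Followup chain down [OR]: South rudder actuator offline=occurs, Auxiliary changeover valve fails=occurs → at least one input occurs → occurs.
Ship steering unresponsive [AND]: Rudder loop down=occurs, Port system fails=occurs, Followup chain down=occurs, Lower tiller link is inoperative=occurs → all inputs occur → occurs.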